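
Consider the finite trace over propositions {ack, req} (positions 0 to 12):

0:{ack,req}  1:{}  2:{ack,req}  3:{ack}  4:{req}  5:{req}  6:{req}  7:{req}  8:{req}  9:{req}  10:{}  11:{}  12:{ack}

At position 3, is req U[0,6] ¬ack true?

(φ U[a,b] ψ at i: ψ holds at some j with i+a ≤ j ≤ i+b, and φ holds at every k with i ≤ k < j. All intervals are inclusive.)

False

Need some j in [3,9] with ¬ack, and req at every k in [3,j-1].
  j=3: ¬ack false.
  j=4: ¬ack holds, but req fails at k=3 → not this j.
  j=5: ¬ack holds, but req fails at k=3 → not this j.
  j=6: ¬ack holds, but req fails at k=3 → not this j.
  j=7: ¬ack holds, but req fails at k=3 → not this j.
  j=8: ¬ack holds, but req fails at k=3 → not this j.
  j=9: ¬ack holds, but req fails at k=3 → not this j.
No j in the window works → until fails.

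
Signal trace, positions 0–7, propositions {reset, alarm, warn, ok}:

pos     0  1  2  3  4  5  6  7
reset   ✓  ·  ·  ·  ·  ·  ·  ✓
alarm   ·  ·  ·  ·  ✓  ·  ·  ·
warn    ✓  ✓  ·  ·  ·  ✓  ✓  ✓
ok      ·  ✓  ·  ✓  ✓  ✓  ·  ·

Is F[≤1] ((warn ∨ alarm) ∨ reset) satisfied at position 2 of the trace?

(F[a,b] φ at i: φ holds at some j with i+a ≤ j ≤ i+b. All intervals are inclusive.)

No

Check ((warn ∨ alarm) ∨ reset) at each j in [2,3]:
  j=2: false
  j=3: false
No position in the window satisfies it → formula fails.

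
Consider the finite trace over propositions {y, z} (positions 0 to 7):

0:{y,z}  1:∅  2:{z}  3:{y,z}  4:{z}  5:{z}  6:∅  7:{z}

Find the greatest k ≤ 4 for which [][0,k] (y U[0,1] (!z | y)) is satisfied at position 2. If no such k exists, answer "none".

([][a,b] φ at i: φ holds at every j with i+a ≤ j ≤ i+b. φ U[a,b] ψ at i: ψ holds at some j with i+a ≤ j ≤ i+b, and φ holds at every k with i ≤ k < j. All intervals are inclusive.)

(y U[0,1] (!z | y)) must hold from j=2 onward; find where it first fails.
  j=2: fails → no k works.

none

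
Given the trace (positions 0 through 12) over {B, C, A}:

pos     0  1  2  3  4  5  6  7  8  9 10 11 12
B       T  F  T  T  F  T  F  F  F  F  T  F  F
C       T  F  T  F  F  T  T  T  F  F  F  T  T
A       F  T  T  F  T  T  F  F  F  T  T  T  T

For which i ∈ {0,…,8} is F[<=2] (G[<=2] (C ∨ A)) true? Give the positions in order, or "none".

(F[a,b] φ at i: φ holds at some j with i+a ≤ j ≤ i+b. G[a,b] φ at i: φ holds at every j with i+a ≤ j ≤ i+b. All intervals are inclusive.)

0, 2, 3, 4, 5, 7, 8

Evaluate at each i in [0,8]:
  i=0: ✓ (witness j=0)
  i=1: ✗ (none in [1,3])
  i=2: ✓ (witness j=4)
  i=3: ✓ (witness j=4)
  i=4: ✓ (witness j=4)
  i=5: ✓ (witness j=5)
  i=6: ✗ (none in [6,8])
  i=7: ✓ (witness j=9)
  i=8: ✓ (witness j=9)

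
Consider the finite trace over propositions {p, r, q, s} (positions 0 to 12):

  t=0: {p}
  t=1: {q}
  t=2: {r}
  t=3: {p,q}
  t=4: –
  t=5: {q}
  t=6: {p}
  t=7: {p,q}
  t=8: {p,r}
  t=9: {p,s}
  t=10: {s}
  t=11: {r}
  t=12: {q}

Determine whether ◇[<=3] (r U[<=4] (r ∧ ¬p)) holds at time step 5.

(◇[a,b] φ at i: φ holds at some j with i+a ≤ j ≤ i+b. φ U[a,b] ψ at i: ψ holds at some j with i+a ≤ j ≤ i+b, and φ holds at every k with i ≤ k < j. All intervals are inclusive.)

Does not hold

Check (r U[<=4] (r ∧ ¬p)) at each j in [5,8]:
  j=5: fails
  j=6: fails
  j=7: fails
  j=8: fails
No position in the window satisfies it → formula fails.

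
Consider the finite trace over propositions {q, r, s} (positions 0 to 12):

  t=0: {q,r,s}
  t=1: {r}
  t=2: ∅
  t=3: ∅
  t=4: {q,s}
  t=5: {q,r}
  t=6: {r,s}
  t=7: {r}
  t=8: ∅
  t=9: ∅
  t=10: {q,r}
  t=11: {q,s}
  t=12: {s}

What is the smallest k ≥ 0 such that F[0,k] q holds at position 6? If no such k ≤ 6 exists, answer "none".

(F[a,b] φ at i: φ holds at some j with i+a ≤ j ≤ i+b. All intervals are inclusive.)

4

Scan j = 6,7,… for q:
  j=6: fails
  j=7: fails
  j=8: fails
  j=9: fails
  j=10: holds
First hit at j=10, so smallest k = 10-6 = 4.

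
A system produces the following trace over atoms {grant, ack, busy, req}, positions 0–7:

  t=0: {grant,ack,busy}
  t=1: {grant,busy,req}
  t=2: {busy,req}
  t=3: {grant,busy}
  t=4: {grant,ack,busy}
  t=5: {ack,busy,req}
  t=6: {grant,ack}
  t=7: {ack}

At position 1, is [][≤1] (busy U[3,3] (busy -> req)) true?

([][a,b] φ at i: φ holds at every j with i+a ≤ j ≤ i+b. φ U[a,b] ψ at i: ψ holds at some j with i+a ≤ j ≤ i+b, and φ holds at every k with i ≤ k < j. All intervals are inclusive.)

False

Check (busy U[3,3] (busy -> req)) at every j in [1,2]:
  j=1: fails
  j=2: holds
Fails at j=1 → formula fails.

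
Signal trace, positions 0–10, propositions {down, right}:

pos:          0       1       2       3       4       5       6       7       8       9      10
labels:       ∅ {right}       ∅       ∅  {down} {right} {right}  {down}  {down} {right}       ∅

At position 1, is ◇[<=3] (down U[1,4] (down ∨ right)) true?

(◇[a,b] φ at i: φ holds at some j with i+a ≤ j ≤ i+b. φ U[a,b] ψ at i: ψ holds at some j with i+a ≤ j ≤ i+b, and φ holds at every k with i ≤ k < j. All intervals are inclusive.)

True

Check (down U[1,4] (down ∨ right)) at each j in [1,4]:
  j=1: fails
  j=2: fails
  j=3: fails
  j=4: holds
Found at j=4 → formula holds.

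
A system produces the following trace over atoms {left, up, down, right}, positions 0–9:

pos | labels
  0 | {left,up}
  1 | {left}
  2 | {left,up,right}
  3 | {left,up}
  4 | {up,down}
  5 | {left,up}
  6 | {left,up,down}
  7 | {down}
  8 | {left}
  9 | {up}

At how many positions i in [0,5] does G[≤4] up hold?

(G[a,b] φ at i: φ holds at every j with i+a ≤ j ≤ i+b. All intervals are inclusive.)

Evaluate at each i in [0,5]:
  i=0: ✗ (fails at j=1)
  i=1: ✗ (fails at j=1)
  i=2: ✓ (all of [2,6])
  i=3: ✗ (fails at j=7)
  i=4: ✗ (fails at j=7)
  i=5: ✗ (fails at j=7)
Positions where it holds: {2} → 1.

1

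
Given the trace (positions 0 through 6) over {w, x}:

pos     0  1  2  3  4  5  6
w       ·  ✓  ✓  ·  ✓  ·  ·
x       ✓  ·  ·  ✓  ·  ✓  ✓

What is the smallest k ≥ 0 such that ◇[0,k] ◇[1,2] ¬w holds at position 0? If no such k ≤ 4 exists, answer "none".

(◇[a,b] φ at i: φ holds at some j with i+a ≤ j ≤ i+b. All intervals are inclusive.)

1

Scan j = 0,1,… for ◇[1,2] ¬w:
  j=0: fails
  j=1: holds
First hit at j=1, so smallest k = 1-0 = 1.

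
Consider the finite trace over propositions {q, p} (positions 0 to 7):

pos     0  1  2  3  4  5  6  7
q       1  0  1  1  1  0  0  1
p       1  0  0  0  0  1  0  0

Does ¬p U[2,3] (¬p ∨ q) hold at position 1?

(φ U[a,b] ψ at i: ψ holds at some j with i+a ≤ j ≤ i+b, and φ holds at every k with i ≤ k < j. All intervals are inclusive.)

Holds

Need some j in [3,4] with (¬p ∨ q), and ¬p at every k in [1,j-1].
  j=3: (¬p ∨ q) holds; ¬p holds at every k in [1,2] → satisfied.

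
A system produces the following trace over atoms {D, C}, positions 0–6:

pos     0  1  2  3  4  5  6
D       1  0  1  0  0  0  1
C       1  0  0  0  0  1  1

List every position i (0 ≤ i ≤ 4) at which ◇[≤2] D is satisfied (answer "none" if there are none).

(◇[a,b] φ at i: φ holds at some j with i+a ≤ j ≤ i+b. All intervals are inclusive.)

0, 1, 2, 4

Evaluate at each i in [0,4]:
  i=0: ✓ (witness j=0)
  i=1: ✓ (witness j=2)
  i=2: ✓ (witness j=2)
  i=3: ✗ (none in [3,5])
  i=4: ✓ (witness j=6)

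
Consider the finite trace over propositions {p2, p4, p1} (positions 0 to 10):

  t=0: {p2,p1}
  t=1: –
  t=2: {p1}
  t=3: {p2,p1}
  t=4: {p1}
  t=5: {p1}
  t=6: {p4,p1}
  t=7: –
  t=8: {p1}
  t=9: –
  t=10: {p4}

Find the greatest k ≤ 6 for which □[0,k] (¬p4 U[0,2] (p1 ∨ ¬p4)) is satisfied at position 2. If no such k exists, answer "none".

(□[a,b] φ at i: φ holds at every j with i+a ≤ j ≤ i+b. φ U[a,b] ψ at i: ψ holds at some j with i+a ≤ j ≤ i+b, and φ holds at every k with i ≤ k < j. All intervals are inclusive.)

(¬p4 U[0,2] (p1 ∨ ¬p4)) must hold from j=2 onward; find where it first fails.
  j=2: holds
  j=3: holds
  j=4: holds
  j=5: holds
  j=6: holds
  j=7: holds
  j=8: holds
Holds through j=8; largest k = 6.

6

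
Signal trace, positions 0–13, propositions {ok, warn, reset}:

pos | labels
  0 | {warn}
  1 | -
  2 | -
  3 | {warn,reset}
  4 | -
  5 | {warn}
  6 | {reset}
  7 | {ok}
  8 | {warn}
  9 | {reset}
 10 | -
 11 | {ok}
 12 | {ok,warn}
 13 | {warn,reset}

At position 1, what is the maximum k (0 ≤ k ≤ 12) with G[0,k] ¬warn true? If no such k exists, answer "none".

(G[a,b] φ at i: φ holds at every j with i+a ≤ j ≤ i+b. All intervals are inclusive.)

1

¬warn must hold from j=1 onward; find where it first fails.
  j=1: holds
  j=2: holds
  j=3: fails
Holds on [1,2], so largest k = 1.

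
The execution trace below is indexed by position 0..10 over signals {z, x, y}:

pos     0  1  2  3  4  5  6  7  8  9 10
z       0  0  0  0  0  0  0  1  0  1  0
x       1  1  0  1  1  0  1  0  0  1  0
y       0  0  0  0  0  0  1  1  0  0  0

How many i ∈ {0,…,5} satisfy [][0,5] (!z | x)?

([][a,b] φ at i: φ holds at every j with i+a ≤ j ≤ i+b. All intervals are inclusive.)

2

Evaluate at each i in [0,5]:
  i=0: ✓ (all of [0,5])
  i=1: ✓ (all of [1,6])
  i=2: ✗ (fails at j=7)
  i=3: ✗ (fails at j=7)
  i=4: ✗ (fails at j=7)
  i=5: ✗ (fails at j=7)
Positions where it holds: {0, 1} → 2.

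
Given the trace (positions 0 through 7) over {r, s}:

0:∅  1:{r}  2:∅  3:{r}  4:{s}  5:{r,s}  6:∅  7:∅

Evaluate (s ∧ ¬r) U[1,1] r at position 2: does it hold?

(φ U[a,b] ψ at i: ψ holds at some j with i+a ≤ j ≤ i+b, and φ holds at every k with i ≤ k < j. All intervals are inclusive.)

Need some j in [3,3] with r, and (s ∧ ¬r) at every k in [2,j-1].
  j=3: r holds, but (s ∧ ¬r) fails at k=2 → not this j.
No j in the window works → until fails.

Does not hold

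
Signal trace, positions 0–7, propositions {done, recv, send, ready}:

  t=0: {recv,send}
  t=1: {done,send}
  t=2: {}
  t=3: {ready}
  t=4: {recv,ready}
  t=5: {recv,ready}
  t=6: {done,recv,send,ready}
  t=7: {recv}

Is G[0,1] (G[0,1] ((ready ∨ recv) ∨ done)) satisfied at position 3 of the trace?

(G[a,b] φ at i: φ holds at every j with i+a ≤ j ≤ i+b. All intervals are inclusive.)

Check G[0,1] ((ready ∨ recv) ∨ done) at every j in [3,4]:
  j=3: holds on [3,4]
  j=4: holds on [4,5]
All positions satisfy it → formula holds.

Holds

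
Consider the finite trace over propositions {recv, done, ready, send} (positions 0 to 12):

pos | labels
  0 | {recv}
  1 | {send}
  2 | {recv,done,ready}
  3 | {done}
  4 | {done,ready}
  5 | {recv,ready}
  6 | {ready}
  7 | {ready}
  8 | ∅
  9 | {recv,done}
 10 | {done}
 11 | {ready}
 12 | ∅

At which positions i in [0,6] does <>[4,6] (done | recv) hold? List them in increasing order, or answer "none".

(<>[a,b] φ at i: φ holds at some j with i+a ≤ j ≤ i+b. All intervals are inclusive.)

0, 1, 3, 4, 5, 6

Evaluate at each i in [0,6]:
  i=0: ✓ (witness j=4)
  i=1: ✓ (witness j=5)
  i=2: ✗ (none in [6,8])
  i=3: ✓ (witness j=9)
  i=4: ✓ (witness j=9)
  i=5: ✓ (witness j=9)
  i=6: ✓ (witness j=10)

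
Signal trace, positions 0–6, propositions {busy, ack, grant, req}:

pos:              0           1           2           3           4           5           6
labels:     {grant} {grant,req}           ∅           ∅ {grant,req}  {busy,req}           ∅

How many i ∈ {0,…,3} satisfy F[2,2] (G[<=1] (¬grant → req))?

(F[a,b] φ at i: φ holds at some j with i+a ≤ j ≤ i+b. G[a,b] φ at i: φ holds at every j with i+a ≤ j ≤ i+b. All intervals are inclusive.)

Evaluate at each i in [0,3]:
  i=0: ✗ (none in [2,2])
  i=1: ✗ (none in [3,3])
  i=2: ✓ (witness j=4)
  i=3: ✗ (none in [5,5])
Positions where it holds: {2} → 1.

1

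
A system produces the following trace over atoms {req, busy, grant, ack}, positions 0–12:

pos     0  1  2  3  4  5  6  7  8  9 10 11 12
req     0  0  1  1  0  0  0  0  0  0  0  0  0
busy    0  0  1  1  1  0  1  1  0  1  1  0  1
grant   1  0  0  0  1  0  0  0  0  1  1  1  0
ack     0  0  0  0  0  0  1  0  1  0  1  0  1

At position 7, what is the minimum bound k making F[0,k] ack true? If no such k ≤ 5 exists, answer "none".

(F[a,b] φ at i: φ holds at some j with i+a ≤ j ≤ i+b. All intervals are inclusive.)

1

Scan j = 7,8,… for ack:
  j=7: fails
  j=8: holds
First hit at j=8, so smallest k = 8-7 = 1.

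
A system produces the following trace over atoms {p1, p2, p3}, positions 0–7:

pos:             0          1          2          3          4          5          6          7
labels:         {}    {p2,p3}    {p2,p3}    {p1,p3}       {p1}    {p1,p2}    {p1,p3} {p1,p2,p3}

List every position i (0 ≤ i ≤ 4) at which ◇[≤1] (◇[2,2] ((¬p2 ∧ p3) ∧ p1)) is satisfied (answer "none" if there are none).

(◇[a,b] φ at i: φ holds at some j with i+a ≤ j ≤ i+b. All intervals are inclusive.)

Evaluate at each i in [0,4]:
  i=0: ✓ (witness j=1)
  i=1: ✓ (witness j=1)
  i=2: ✗ (none in [2,3])
  i=3: ✓ (witness j=4)
  i=4: ✓ (witness j=4)

0, 1, 3, 4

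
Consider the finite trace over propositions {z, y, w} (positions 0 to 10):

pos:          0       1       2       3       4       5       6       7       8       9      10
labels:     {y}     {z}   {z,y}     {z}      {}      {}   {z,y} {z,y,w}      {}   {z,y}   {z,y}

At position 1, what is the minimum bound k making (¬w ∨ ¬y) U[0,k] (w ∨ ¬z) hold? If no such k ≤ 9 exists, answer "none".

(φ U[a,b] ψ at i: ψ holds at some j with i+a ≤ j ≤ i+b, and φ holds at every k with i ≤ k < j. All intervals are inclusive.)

3

Need earliest j ≥ 1 with (w ∨ ¬z), and (¬w ∨ ¬y) at every k in [1,j-1].
  j=1: rhs fails.
  j=2: rhs fails.
  j=3: rhs fails.
  j=4: rhs holds; lhs holds on [1,3]. k = 3.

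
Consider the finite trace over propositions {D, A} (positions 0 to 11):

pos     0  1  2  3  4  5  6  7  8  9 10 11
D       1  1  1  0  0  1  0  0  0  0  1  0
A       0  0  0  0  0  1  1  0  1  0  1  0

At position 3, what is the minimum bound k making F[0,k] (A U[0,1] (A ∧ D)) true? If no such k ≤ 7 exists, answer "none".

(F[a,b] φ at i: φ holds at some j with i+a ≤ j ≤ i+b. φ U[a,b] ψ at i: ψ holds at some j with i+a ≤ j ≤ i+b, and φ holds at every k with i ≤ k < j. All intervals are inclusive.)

2

Scan j = 3,4,… for (A U[0,1] (A ∧ D)):
  j=3: fails
  j=4: fails
  j=5: holds
First hit at j=5, so smallest k = 5-3 = 2.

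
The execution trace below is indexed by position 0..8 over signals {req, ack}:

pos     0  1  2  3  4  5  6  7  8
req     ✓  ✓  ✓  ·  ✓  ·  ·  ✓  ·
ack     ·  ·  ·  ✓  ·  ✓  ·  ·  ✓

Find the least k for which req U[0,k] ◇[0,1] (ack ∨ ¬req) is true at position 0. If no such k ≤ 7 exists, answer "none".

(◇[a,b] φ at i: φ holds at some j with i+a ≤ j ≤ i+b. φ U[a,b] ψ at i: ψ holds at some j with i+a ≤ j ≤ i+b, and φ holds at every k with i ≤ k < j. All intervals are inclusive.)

Need earliest j ≥ 0 with ◇[0,1] (ack ∨ ¬req), and req at every k in [0,j-1].
  j=0: rhs fails.
  j=1: rhs fails.
  j=2: rhs holds; lhs holds on [0,1]. k = 2.

2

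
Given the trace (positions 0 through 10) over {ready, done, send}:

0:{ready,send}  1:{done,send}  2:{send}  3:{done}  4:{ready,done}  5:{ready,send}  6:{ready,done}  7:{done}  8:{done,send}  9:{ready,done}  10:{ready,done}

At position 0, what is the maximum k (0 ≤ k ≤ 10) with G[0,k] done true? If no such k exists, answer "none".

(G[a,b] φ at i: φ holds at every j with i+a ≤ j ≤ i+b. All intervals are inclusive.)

none

done must hold from j=0 onward; find where it first fails.
  j=0: fails → no k works.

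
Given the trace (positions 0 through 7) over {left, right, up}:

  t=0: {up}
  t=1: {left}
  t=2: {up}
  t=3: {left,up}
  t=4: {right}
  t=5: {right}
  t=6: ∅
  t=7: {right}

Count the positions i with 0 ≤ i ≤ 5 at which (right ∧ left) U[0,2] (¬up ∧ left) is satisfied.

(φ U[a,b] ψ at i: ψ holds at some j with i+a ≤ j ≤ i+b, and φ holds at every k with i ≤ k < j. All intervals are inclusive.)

1

Evaluate at each i in [0,5]:
  i=0: ✗ (lhs fails at k=0 before rhs at j=1)
  i=1: ✓ (rhs at j=1)
  i=2: ✗ (no rhs in [2,4])
  i=3: ✗ (no rhs in [3,5])
  i=4: ✗ (no rhs in [4,6])
  i=5: ✗ (no rhs in [5,7])
Positions where it holds: {1} → 1.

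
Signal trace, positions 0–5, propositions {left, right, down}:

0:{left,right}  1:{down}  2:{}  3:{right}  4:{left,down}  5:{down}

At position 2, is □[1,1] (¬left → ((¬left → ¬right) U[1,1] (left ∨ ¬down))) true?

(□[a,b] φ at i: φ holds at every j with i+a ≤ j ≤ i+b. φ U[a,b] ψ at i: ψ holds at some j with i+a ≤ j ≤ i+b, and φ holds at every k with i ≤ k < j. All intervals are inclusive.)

Check (¬left → ((¬left → ¬right) U[1,1] (left ∨ ¬down))) at every j in [3,3]:
  j=3: antecedent true; consequent fails → ✗
Fails at j=3 → formula fails.

Does not hold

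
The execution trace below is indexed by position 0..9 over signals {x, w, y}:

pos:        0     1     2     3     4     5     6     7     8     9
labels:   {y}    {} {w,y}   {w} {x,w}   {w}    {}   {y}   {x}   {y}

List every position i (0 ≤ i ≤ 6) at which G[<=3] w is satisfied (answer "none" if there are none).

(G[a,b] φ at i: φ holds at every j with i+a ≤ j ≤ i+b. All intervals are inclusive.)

2

Evaluate at each i in [0,6]:
  i=0: ✗ (fails at j=0)
  i=1: ✗ (fails at j=1)
  i=2: ✓ (all of [2,5])
  i=3: ✗ (fails at j=6)
  i=4: ✗ (fails at j=6)
  i=5: ✗ (fails at j=6)
  i=6: ✗ (fails at j=6)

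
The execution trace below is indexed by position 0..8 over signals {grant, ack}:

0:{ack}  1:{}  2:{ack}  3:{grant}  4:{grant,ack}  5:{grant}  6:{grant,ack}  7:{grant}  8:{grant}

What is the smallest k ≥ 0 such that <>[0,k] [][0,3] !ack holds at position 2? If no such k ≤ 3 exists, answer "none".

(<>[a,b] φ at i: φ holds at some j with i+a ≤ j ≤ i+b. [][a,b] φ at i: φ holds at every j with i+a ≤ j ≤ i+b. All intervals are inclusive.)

Scan j = 2,3,… for [][0,3] !ack:
  j=2: fails
  j=3: fails
  j=4: fails
  j=5: fails
No j in [2,5] satisfies it → none.

none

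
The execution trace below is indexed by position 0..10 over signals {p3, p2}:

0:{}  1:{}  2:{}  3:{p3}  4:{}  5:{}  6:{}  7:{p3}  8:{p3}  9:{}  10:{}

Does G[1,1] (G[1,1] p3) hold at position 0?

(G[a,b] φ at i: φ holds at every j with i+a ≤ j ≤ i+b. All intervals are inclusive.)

Check G[1,1] p3 at every j in [1,1]:
  j=1: fails at 2
Fails at j=1 → formula fails.

No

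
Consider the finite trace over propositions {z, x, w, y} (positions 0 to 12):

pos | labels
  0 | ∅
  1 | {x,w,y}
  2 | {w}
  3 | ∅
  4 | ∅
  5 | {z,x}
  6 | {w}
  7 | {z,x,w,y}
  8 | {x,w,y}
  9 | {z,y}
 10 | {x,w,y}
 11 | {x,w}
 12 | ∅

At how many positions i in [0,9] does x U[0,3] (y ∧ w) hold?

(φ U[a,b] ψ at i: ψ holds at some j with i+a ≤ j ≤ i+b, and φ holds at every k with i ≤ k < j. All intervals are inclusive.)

Evaluate at each i in [0,9]:
  i=0: ✗ (lhs fails at k=0 before rhs at j=1)
  i=1: ✓ (rhs at j=1)
  i=2: ✗ (no rhs in [2,5])
  i=3: ✗ (no rhs in [3,6])
  i=4: ✗ (lhs fails at k=4 before rhs at j=7)
  i=5: ✗ (lhs fails at k=6 before rhs at j=7)
  i=6: ✗ (lhs fails at k=6 before rhs at j=7)
  i=7: ✓ (rhs at j=7)
  i=8: ✓ (rhs at j=8)
  i=9: ✗ (lhs fails at k=9 before rhs at j=10)
Positions where it holds: {1, 7, 8} → 3.

3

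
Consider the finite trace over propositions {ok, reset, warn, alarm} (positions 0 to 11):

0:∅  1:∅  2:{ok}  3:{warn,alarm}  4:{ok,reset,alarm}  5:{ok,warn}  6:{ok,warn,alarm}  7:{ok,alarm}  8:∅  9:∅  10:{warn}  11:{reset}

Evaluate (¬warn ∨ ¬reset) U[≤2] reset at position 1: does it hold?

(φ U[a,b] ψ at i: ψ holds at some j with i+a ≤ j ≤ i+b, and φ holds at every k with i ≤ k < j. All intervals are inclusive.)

Does not hold

Need some j in [1,3] with reset, and (¬warn ∨ ¬reset) at every k in [1,j-1].
  j=1: reset false.
  j=2: reset false.
  j=3: reset false.
No j in the window works → until fails.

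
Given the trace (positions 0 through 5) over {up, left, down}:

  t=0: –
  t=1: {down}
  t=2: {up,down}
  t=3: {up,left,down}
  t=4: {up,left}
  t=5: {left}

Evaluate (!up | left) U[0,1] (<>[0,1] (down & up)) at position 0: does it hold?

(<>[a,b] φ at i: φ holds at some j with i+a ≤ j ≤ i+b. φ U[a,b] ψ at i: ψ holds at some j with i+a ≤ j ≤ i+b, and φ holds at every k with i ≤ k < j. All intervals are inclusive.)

True

Need some j in [0,1] with <>[0,1] (down & up), and (!up | left) at every k in [0,j-1].
  j=0: <>[0,1] (down & up) — fails (none in [0,1]).
  j=1: <>[0,1] (down & up) holds; (!up | left) holds at every k in [0,0] → satisfied.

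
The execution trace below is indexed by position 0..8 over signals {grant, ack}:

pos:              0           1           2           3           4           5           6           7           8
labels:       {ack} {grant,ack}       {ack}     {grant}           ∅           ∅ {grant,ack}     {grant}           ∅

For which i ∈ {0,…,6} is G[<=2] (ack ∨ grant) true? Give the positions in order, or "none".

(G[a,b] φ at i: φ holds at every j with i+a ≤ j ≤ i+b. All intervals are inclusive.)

0, 1

Evaluate at each i in [0,6]:
  i=0: ✓ (all of [0,2])
  i=1: ✓ (all of [1,3])
  i=2: ✗ (fails at j=4)
  i=3: ✗ (fails at j=4)
  i=4: ✗ (fails at j=4)
  i=5: ✗ (fails at j=5)
  i=6: ✗ (fails at j=8)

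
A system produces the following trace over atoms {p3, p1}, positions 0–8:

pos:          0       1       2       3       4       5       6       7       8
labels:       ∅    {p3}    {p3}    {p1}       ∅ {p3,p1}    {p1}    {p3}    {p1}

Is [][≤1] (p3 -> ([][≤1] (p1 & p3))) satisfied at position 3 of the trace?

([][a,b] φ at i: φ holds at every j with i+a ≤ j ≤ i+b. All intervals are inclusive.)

Holds

Check (p3 -> ([][≤1] (p1 & p3))) at every j in [3,4]:
  j=3: antecedent false → ✓
  j=4: antecedent false → ✓
All positions satisfy it → formula holds.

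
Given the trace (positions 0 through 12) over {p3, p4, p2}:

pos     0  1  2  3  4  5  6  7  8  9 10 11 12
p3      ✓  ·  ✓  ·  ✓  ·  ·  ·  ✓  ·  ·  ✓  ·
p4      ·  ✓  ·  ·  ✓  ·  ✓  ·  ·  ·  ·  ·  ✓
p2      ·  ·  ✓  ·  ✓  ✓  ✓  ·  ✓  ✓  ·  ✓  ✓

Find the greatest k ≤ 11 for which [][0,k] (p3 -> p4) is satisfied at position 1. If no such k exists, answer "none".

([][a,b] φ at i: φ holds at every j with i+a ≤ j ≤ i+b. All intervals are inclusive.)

(p3 -> p4) must hold from j=1 onward; find where it first fails.
  j=1: holds
  j=2: fails
Holds on [1,1], so largest k = 0.

0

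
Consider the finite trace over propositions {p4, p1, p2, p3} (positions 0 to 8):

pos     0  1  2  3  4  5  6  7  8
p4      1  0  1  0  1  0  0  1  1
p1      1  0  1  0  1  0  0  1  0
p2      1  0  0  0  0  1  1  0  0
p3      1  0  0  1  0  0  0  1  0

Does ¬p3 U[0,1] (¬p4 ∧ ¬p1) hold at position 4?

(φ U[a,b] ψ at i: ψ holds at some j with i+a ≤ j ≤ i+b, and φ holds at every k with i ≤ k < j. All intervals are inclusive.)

True

Need some j in [4,5] with (¬p4 ∧ ¬p1), and ¬p3 at every k in [4,j-1].
  j=4: (¬p4 ∧ ¬p1) false.
  j=5: (¬p4 ∧ ¬p1) holds; ¬p3 holds at every k in [4,4] → satisfied.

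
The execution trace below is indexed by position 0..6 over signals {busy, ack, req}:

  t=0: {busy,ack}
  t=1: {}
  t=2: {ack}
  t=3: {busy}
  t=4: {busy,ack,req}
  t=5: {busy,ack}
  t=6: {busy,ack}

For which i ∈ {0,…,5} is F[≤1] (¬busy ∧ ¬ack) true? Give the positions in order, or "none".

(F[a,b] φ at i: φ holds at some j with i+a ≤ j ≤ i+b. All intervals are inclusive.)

0, 1

Evaluate at each i in [0,5]:
  i=0: ✓ (witness j=1)
  i=1: ✓ (witness j=1)
  i=2: ✗ (none in [2,3])
  i=3: ✗ (none in [3,4])
  i=4: ✗ (none in [4,5])
  i=5: ✗ (none in [5,6])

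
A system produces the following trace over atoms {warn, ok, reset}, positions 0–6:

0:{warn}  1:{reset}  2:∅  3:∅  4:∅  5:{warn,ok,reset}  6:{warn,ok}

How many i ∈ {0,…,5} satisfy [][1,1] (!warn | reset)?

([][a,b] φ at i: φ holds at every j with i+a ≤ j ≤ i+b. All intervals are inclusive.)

Evaluate at each i in [0,5]:
  i=0: ✓ (all of [1,1])
  i=1: ✓ (all of [2,2])
  i=2: ✓ (all of [3,3])
  i=3: ✓ (all of [4,4])
  i=4: ✓ (all of [5,5])
  i=5: ✗ (fails at j=6)
Positions where it holds: {0, 1, 2, 3, 4} → 5.

5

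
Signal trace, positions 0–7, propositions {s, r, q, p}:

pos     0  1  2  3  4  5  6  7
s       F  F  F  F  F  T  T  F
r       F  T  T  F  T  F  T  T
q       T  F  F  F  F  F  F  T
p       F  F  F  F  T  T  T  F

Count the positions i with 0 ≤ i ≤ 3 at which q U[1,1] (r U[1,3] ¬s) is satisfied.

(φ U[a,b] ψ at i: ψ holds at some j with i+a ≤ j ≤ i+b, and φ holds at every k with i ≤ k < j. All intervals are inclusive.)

1

Evaluate at each i in [0,3]:
  i=0: ✓ (rhs at j=1; lhs holds on [0,0])
  i=1: ✗ (lhs fails at k=1 before rhs at j=2)
  i=2: ✗ (no rhs in [3,3])
  i=3: ✗ (no rhs in [4,4])
Positions where it holds: {0} → 1.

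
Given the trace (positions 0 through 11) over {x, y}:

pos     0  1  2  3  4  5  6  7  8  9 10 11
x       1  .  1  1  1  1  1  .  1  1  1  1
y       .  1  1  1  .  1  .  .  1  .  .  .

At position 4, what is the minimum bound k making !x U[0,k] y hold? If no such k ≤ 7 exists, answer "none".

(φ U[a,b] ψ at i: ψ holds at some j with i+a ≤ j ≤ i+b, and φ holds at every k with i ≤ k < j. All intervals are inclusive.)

none

Need earliest j ≥ 4 with y, and !x at every k in [4,j-1].
  j=4: rhs fails.
  j=5: rhs holds but lhs fails at k=4.
  j=6: rhs fails.
  j=7: rhs fails.
  j=8: rhs holds but lhs fails at k=4.
  j=9: rhs fails.
  j=10: rhs fails.
  j=11: rhs fails.
No witness within the range → none.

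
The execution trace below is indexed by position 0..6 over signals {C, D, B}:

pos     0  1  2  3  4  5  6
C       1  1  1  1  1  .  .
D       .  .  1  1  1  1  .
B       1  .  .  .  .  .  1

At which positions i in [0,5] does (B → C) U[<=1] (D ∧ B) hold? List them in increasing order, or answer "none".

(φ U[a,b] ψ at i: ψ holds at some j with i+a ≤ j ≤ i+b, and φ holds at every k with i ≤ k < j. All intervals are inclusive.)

none

Evaluate at each i in [0,5]:
  i=0: ✗ (no rhs in [0,1])
  i=1: ✗ (no rhs in [1,2])
  i=2: ✗ (no rhs in [2,3])
  i=3: ✗ (no rhs in [3,4])
  i=4: ✗ (no rhs in [4,5])
  i=5: ✗ (no rhs in [5,6])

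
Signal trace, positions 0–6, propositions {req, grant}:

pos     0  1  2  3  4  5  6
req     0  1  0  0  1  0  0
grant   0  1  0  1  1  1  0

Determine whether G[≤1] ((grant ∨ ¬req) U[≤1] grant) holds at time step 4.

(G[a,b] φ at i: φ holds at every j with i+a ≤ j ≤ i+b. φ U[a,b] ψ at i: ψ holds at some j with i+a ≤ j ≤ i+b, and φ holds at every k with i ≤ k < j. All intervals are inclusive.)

Check ((grant ∨ ¬req) U[≤1] grant) at every j in [4,5]:
  j=4: holds
  j=5: holds
All positions satisfy it → formula holds.

Holds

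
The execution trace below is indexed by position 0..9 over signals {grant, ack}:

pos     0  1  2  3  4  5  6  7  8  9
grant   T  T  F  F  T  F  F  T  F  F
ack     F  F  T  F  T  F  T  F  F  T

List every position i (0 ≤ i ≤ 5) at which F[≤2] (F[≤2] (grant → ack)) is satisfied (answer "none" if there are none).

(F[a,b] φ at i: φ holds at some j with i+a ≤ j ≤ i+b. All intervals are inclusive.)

0, 1, 2, 3, 4, 5

Evaluate at each i in [0,5]:
  i=0: ✓ (witness j=0)
  i=1: ✓ (witness j=1)
  i=2: ✓ (witness j=2)
  i=3: ✓ (witness j=3)
  i=4: ✓ (witness j=4)
  i=5: ✓ (witness j=5)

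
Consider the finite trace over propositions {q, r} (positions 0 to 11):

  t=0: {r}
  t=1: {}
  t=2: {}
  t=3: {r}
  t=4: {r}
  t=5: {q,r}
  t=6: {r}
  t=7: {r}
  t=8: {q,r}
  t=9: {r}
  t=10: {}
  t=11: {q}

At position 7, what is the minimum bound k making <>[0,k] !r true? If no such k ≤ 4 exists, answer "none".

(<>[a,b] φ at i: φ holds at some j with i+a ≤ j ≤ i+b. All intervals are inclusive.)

3

Scan j = 7,8,… for !r:
  j=7: fails
  j=8: fails
  j=9: fails
  j=10: holds
First hit at j=10, so smallest k = 10-7 = 3.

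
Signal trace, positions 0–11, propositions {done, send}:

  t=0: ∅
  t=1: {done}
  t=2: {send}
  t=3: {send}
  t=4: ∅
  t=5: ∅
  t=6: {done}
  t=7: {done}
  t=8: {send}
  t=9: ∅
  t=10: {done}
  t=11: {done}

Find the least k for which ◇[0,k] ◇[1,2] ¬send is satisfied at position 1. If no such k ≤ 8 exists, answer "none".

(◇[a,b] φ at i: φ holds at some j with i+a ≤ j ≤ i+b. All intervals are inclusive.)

1

Scan j = 1,2,… for ◇[1,2] ¬send:
  j=1: fails
  j=2: holds
First hit at j=2, so smallest k = 2-1 = 1.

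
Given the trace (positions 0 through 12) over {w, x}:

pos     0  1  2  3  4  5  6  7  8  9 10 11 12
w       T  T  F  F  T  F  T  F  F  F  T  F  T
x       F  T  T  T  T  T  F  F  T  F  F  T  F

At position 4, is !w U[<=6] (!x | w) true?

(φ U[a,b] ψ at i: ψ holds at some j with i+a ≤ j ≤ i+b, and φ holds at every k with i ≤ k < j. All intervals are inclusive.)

Yes

Need some j in [4,10] with (!x | w), and !w at every k in [4,j-1].
  j=4: (!x | w) holds; no prefix to check → satisfied.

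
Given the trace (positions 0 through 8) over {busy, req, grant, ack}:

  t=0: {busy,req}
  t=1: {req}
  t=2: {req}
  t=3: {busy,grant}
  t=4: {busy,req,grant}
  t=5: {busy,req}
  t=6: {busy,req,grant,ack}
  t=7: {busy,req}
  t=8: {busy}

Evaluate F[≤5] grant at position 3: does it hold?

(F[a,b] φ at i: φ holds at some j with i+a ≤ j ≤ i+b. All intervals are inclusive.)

Yes

Check grant at each j in [3,8]:
  j=3: true
  j=4: true
  j=5: false
  j=6: true
  j=7: false
  j=8: false
Found at j=3 → formula holds.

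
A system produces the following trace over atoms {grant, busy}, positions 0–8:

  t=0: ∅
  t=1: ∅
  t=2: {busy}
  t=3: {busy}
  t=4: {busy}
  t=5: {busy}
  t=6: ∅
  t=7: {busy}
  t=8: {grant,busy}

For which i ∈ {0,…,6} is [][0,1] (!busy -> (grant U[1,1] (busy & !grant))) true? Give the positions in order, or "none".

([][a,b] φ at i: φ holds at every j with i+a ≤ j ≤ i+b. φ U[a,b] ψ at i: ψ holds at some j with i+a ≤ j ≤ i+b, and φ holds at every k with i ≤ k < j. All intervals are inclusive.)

Evaluate at each i in [0,6]:
  i=0: ✗ (fails at j=0)
  i=1: ✗ (fails at j=1)
  i=2: ✓ (all of [2,3])
  i=3: ✓ (all of [3,4])
  i=4: ✓ (all of [4,5])
  i=5: ✗ (fails at j=6)
  i=6: ✗ (fails at j=6)

2, 3, 4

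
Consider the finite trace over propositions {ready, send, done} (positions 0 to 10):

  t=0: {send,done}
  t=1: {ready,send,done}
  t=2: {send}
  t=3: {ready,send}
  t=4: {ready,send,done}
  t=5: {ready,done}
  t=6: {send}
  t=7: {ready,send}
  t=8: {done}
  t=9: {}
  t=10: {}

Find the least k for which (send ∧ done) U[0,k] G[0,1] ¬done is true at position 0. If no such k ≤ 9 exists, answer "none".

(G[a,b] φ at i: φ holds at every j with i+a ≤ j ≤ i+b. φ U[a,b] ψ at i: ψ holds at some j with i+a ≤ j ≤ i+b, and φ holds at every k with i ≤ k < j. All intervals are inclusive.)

Need earliest j ≥ 0 with G[0,1] ¬done, and (send ∧ done) at every k in [0,j-1].
  j=0: rhs fails.
  j=1: rhs fails.
  j=2: rhs holds; lhs holds on [0,1]. k = 2.

2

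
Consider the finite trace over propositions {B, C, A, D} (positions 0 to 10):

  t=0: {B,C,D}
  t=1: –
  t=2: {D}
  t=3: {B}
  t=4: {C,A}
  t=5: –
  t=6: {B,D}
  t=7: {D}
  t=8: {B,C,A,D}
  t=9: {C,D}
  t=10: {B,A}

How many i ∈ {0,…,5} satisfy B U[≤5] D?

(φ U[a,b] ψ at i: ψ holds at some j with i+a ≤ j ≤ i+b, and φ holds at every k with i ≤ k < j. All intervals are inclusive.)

Evaluate at each i in [0,5]:
  i=0: ✓ (rhs at j=0)
  i=1: ✗ (lhs fails at k=1 before rhs at j=2)
  i=2: ✓ (rhs at j=2)
  i=3: ✗ (lhs fails at k=4 before rhs at j=6)
  i=4: ✗ (lhs fails at k=4 before rhs at j=6)
  i=5: ✗ (lhs fails at k=5 before rhs at j=6)
Positions where it holds: {0, 2} → 2.

2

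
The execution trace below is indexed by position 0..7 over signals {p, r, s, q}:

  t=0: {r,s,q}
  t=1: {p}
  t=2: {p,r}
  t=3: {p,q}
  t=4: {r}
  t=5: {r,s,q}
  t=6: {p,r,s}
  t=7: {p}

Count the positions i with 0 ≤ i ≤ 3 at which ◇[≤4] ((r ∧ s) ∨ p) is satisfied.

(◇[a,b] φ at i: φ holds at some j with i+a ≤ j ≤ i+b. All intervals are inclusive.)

4

Evaluate at each i in [0,3]:
  i=0: ✓ (witness j=0)
  i=1: ✓ (witness j=1)
  i=2: ✓ (witness j=2)
  i=3: ✓ (witness j=3)
Positions where it holds: {0, 1, 2, 3} → 4.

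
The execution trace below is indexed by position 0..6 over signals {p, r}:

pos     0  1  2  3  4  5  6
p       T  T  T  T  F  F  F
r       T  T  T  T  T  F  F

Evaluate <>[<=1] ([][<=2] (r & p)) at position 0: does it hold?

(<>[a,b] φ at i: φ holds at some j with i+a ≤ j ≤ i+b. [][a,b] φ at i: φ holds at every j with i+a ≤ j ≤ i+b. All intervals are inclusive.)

True

Check [][<=2] (r & p) at each j in [0,1]:
  j=0: holds on [0,2]
  j=1: holds on [1,3]
Found at j=0 → formula holds.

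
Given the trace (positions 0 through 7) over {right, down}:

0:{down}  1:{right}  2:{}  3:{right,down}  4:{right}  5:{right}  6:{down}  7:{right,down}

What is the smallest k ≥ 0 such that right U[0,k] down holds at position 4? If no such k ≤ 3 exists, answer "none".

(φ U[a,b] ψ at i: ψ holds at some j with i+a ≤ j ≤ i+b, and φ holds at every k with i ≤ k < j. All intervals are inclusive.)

2

Need earliest j ≥ 4 with down, and right at every k in [4,j-1].
  j=4: rhs fails.
  j=5: rhs fails.
  j=6: rhs holds; lhs holds on [4,5]. k = 2.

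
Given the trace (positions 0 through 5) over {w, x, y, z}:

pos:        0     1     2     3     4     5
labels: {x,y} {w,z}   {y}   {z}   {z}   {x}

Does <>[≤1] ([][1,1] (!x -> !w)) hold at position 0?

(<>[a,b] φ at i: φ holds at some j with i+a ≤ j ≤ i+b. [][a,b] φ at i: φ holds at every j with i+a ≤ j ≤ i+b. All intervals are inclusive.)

Check [][1,1] (!x -> !w) at each j in [0,1]:
  j=0: fails at 1
  j=1: holds on [2,2]
Found at j=1 → formula holds.

True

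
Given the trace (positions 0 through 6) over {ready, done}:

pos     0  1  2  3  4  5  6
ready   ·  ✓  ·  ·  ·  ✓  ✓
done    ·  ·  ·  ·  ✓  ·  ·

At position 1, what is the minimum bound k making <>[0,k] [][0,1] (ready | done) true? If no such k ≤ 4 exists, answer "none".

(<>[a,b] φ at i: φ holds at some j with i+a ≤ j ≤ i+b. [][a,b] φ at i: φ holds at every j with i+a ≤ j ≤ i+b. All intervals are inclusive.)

Scan j = 1,2,… for [][0,1] (ready | done):
  j=1: fails
  j=2: fails
  j=3: fails
  j=4: holds
First hit at j=4, so smallest k = 4-1 = 3.

3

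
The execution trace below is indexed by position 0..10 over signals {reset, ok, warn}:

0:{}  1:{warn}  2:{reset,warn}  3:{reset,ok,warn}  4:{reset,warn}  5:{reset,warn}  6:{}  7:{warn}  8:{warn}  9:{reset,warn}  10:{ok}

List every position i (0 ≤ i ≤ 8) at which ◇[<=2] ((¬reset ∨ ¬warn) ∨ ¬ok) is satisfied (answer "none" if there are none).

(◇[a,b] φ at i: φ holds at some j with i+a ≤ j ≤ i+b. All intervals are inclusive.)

0, 1, 2, 3, 4, 5, 6, 7, 8

Evaluate at each i in [0,8]:
  i=0: ✓ (witness j=0)
  i=1: ✓ (witness j=1)
  i=2: ✓ (witness j=2)
  i=3: ✓ (witness j=4)
  i=4: ✓ (witness j=4)
  i=5: ✓ (witness j=5)
  i=6: ✓ (witness j=6)
  i=7: ✓ (witness j=7)
  i=8: ✓ (witness j=8)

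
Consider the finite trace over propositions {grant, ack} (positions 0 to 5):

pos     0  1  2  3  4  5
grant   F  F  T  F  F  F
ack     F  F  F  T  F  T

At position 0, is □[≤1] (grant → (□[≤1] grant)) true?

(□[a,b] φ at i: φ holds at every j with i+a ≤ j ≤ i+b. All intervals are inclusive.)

Holds

Check (grant → (□[≤1] grant)) at every j in [0,1]:
  j=0: antecedent false → ✓
  j=1: antecedent false → ✓
All positions satisfy it → formula holds.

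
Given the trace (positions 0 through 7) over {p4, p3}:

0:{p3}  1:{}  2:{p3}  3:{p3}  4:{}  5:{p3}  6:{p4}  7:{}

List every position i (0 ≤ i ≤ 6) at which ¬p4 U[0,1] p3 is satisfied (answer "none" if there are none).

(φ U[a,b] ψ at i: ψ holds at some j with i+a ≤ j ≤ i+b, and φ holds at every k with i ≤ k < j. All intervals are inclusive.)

Evaluate at each i in [0,6]:
  i=0: ✓ (rhs at j=0)
  i=1: ✓ (rhs at j=2; lhs holds on [1,1])
  i=2: ✓ (rhs at j=2)
  i=3: ✓ (rhs at j=3)
  i=4: ✓ (rhs at j=5; lhs holds on [4,4])
  i=5: ✓ (rhs at j=5)
  i=6: ✗ (no rhs in [6,7])

0, 1, 2, 3, 4, 5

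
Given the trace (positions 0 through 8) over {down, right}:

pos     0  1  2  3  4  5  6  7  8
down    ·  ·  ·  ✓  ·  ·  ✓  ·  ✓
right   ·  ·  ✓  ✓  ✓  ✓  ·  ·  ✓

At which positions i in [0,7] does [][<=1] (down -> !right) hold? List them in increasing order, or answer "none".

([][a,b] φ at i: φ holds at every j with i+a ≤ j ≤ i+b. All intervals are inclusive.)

0, 1, 4, 5, 6

Evaluate at each i in [0,7]:
  i=0: ✓ (all of [0,1])
  i=1: ✓ (all of [1,2])
  i=2: ✗ (fails at j=3)
  i=3: ✗ (fails at j=3)
  i=4: ✓ (all of [4,5])
  i=5: ✓ (all of [5,6])
  i=6: ✓ (all of [6,7])
  i=7: ✗ (fails at j=8)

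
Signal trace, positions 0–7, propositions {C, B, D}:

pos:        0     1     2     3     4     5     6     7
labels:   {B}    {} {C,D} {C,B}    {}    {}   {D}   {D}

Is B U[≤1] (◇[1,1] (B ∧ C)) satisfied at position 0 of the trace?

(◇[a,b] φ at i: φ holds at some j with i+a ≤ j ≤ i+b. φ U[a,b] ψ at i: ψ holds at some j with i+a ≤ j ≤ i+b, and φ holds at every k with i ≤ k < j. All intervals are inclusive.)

Need some j in [0,1] with ◇[1,1] (B ∧ C), and B at every k in [0,j-1].
  j=0: ◇[1,1] (B ∧ C) — fails (none in [1,1]).
  j=1: ◇[1,1] (B ∧ C) — fails (none in [2,2]).
No j in the window works → until fails.

Does not hold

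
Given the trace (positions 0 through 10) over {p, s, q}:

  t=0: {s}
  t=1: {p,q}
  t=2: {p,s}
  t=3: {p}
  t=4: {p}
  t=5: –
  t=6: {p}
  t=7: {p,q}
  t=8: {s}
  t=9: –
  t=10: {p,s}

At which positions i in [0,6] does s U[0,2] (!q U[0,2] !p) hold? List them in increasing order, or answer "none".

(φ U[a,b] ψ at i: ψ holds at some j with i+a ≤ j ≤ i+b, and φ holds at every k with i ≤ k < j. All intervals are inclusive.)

0, 2, 3, 4, 5

Evaluate at each i in [0,6]:
  i=0: ✓ (rhs at j=0)
  i=1: ✗ (lhs fails at k=1 before rhs at j=3)
  i=2: ✓ (rhs at j=3; lhs holds on [2,2])
  i=3: ✓ (rhs at j=3)
  i=4: ✓ (rhs at j=4)
  i=5: ✓ (rhs at j=5)
  i=6: ✗ (lhs fails at k=6 before rhs at j=8)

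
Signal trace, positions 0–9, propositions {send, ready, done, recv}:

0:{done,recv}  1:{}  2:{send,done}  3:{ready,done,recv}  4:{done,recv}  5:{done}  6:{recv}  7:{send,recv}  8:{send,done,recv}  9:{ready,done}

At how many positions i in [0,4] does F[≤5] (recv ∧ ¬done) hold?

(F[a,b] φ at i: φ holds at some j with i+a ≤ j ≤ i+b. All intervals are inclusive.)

4

Evaluate at each i in [0,4]:
  i=0: ✗ (none in [0,5])
  i=1: ✓ (witness j=6)
  i=2: ✓ (witness j=6)
  i=3: ✓ (witness j=6)
  i=4: ✓ (witness j=6)
Positions where it holds: {1, 2, 3, 4} → 4.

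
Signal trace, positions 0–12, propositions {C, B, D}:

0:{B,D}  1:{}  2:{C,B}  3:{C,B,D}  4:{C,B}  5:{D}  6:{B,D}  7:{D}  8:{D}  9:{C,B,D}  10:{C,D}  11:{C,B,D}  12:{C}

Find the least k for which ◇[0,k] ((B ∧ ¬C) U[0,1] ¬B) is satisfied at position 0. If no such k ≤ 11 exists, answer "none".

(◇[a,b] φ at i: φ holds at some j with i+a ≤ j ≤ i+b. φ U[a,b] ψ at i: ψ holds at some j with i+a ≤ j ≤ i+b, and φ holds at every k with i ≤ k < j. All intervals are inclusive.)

0

Scan j = 0,1,… for ((B ∧ ¬C) U[0,1] ¬B):
  j=0: holds
First hit at j=0, so smallest k = 0-0 = 0.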